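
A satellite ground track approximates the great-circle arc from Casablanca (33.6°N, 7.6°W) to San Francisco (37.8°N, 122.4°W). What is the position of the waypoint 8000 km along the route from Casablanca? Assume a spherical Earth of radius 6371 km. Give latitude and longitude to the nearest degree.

Write both endpoints as unit vectors p₁, p₂ with components (cos φ cos λ, cos φ sin λ, sin φ).
The central angle between the endpoints is δ = arccos(p₁·p₂) ≈ 1.508 rad (86.4°). The total great-circle distance is δ·R ≈ 1.508 × 6371 ≈ 9605 km, so the target fraction is f = 8000/9605 ≈ 0.833.
Interpolate at f ≈ 0.833 with slerp weights a = sin((1−f)δ)/sin δ ≈ 0.250, b = sin(fδ)/sin δ ≈ 0.953.
p = a·p₁ + b·p₂ ≈ (-0.197, -0.663, 0.722); φ = arcsin(p_z) ≈ 46.23°, λ = atan2(p_y, p_x) ≈ -106.56°.

≈ 46°N, 107°W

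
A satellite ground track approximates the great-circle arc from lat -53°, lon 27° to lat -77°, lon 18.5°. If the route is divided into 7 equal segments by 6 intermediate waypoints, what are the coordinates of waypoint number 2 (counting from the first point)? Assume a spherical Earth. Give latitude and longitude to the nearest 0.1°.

≈ lat -59.9°, lon 25.9°

Convert each endpoint to a unit vector on the sphere (x = cos φ cos λ, y = cos φ sin λ, z = sin φ).
The central angle between the endpoints is δ = arccos(p₁·p₂) ≈ 0.423 rad (24.2°).
Interpolate at f = 2/7 with slerp weights a = sin((1−f)δ)/sin δ ≈ 0.725, b = sin(fδ)/sin δ ≈ 0.294.
p = a·p₁ + b·p₂ ≈ (0.451, 0.219, -0.865); φ = arcsin(p_z) ≈ -59.89°, λ = atan2(p_y, p_x) ≈ 25.88°.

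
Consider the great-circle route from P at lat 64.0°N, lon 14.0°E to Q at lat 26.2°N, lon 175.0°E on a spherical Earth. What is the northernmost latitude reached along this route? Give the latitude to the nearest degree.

≈ 83°N

The great circle lies in the plane with unit normal n̂ = (p₁ × p₂)/|p₁ × p₂|.
Here n̂_z ≈ +0.128; the vertex latitude is φ_max = arccos|n̂_z| ≈ 82.6°.
Check via Clairaut: cos φ_max = |cos φ₁| · sin C = cos(64.0°)·sin(17.0°) ≈ 0.128, again giving ≈ 82.6°.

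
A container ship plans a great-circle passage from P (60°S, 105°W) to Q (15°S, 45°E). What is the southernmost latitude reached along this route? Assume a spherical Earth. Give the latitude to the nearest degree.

≈ 76°S

The great circle lies in the plane with unit normal n̂ = (p₁ × p₂)/|p₁ × p₂|.
Here n̂_z ≈ +0.246; the vertex latitude is φ_max = arccos|n̂_z| ≈ 75.7°.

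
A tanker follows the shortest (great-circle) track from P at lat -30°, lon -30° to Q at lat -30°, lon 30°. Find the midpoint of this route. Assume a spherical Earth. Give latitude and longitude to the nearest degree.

From cos δ = sin φ₁ sin φ₂ + cos φ₁ cos φ₂ cos Δλ, the central angle is δ ≈ 0.896 rad (51.3°).
Interpolate at f = 1/2 with slerp weights a = sin((1−f)δ)/sin δ ≈ 0.555, b = sin(fδ)/sin δ ≈ 0.555.
p = a·p₁ + b·p₂ ≈ (0.832, 0.000, -0.555); φ = arcsin(p_z) ≈ -33.69°, λ = atan2(p_y, p_x) ≈ 0.00°.

≈ lat -34°, lon 0°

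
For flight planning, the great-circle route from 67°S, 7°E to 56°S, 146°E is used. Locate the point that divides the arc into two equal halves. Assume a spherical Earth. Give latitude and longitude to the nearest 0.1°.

≈ 78.1°S, 101.9°E

Write both endpoints as unit vectors p₁, p₂ with components (cos φ cos λ, cos φ sin λ, sin φ).
The central angle between the endpoints is δ = arccos(p₁·p₂) ≈ 0.930 rad (53.3°).
Interpolate at f = 1/2 with slerp weights a = sin((1−f)δ)/sin δ ≈ 0.559, b = sin(fδ)/sin δ ≈ 0.559.
p = a·p₁ + b·p₂ ≈ (-0.042, 0.202, -0.979); φ = arcsin(p_z) ≈ -78.12°, λ = atan2(p_y, p_x) ≈ 101.88°.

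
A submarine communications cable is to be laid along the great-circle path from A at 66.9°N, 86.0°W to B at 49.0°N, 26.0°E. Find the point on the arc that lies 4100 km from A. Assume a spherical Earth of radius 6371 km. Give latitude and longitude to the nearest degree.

Write both endpoints as unit vectors p₁, p₂ with components (cos φ cos λ, cos φ sin λ, sin φ).
The central angle between the endpoints is δ = arccos(p₁·p₂) ≈ 0.930 rad (53.3°). The total great-circle distance is δ·R ≈ 0.930 × 6371 ≈ 5925 km, so the target fraction is f = 4100/5925 ≈ 0.692.
Interpolate at f ≈ 0.692 with slerp weights a = sin((1−f)δ)/sin δ ≈ 0.353, b = sin(fδ)/sin δ ≈ 0.748.
p = a·p₁ + b·p₂ ≈ (0.451, 0.077, 0.889); φ = arcsin(p_z) ≈ 62.77°, λ = atan2(p_y, p_x) ≈ 9.72°.

≈ 63°N, 10°E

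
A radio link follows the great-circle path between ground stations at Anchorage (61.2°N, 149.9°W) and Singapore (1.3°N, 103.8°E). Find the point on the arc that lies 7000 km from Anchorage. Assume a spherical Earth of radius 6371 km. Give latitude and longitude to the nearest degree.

From cos δ = sin φ₁ sin φ₂ + cos φ₁ cos φ₂ cos Δλ, the central angle is δ ≈ 1.686 rad (96.6°). The total great-circle distance is δ·R ≈ 1.686 × 6371 ≈ 10744 km, so the target fraction is f = 7000/10744 ≈ 0.652.
Interpolate at f ≈ 0.652 with slerp weights a = sin((1−f)δ)/sin δ ≈ 0.558, b = sin(fδ)/sin δ ≈ 0.897.
p = a·p₁ + b·p₂ ≈ (-0.446, 0.736, 0.509); φ = arcsin(p_z) ≈ 30.62°, λ = atan2(p_y, p_x) ≈ 121.25°.

≈ 31°N, 121°E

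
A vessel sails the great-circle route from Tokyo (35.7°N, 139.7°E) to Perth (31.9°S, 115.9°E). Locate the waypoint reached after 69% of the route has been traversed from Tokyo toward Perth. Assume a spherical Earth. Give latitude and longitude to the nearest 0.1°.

The haversine formula gives a central angle δ ≈ 1.242 rad (71.2°) between the endpoints.
Interpolate at f = 0.69 with slerp weights a = sin((1−f)δ)/sin δ ≈ 0.397, b = sin(fδ)/sin δ ≈ 0.799.
p = a·p₁ + b·p₂ ≈ (-0.542, 0.818, -0.190); φ = arcsin(p_z) ≈ -10.98°, λ = atan2(p_y, p_x) ≈ 123.51°.

≈ 11.0°S, 123.5°E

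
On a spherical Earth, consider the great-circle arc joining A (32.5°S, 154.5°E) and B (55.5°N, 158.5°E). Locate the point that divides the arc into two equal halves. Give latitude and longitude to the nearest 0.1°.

Convert each endpoint to a unit vector on the sphere (x = cos φ cos λ, y = cos φ sin λ, z = sin φ).
The central angle between the endpoints is δ = arccos(p₁·p₂) ≈ 1.537 rad (88.1°).
Interpolate at f = 1/2 with slerp weights a = sin((1−f)δ)/sin δ ≈ 0.695, b = sin(fδ)/sin δ ≈ 0.695.
p = a·p₁ + b·p₂ ≈ (-0.896, 0.397, 0.199); φ = arcsin(p_z) ≈ 11.51°, λ = atan2(p_y, p_x) ≈ 156.11°.

≈ (11.5°N, 156.1°E)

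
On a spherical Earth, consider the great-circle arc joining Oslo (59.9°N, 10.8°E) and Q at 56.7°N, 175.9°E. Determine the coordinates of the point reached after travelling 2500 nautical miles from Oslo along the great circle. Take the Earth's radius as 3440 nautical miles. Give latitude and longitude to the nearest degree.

≈ 77°N, 162°E

Convert each endpoint to a unit vector on the sphere (x = cos φ cos λ, y = cos φ sin λ, z = sin φ).
The central angle between the endpoints is δ = arccos(p₁·p₂) ≈ 1.096 rad (62.8°). The total great-circle distance is δ·R ≈ 1.096 × 3440 ≈ 3771 nmi, so the target fraction is f = 2500/3771 ≈ 0.663.
Interpolate at f ≈ 0.663 with slerp weights a = sin((1−f)δ)/sin δ ≈ 0.406, b = sin(fδ)/sin δ ≈ 0.747.
p = a·p₁ + b·p₂ ≈ (-0.209, 0.067, 0.976); φ = arcsin(p_z) ≈ 77.31°, λ = atan2(p_y, p_x) ≈ 162.12°.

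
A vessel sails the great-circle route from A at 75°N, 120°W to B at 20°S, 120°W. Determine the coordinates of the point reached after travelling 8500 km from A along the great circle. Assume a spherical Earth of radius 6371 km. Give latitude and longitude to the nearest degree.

≈ 1°S, 120°W

Convert each endpoint to a unit vector on the sphere (x = cos φ cos λ, y = cos φ sin λ, z = sin φ).
The central angle between the endpoints is δ = arccos(p₁·p₂) ≈ 1.658 rad (95.0°). The total great-circle distance is δ·R ≈ 1.658 × 6371 ≈ 10564 km, so the target fraction is f = 8500/10564 ≈ 0.805.
Interpolate at f ≈ 0.805 with slerp weights a = sin((1−f)δ)/sin δ ≈ 0.319, b = sin(fδ)/sin δ ≈ 0.976.
p = a·p₁ + b·p₂ ≈ (-0.500, -0.866, -0.025); φ = arcsin(p_z) ≈ -1.44°, λ = atan2(p_y, p_x) ≈ -120.00°.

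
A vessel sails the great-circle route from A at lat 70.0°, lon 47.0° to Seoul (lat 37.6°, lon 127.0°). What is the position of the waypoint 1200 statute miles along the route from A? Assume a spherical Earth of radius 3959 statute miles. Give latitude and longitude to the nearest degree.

Write both endpoints as unit vectors p₁, p₂ with components (cos φ cos λ, cos φ sin λ, sin φ).
The central angle between the endpoints is δ = arccos(p₁·p₂) ≈ 0.902 rad (51.7°). The total great-circle distance is δ·R ≈ 0.902 × 3959 ≈ 3569 mi, so the target fraction is f = 1200/3569 ≈ 0.336.
Interpolate at f ≈ 0.336 with slerp weights a = sin((1−f)δ)/sin δ ≈ 0.718, b = sin(fδ)/sin δ ≈ 0.381.
p = a·p₁ + b·p₂ ≈ (-0.014, 0.420, 0.907); φ = arcsin(p_z) ≈ 65.12°, λ = atan2(p_y, p_x) ≈ 91.90°.

≈ lat 65°, lon 92°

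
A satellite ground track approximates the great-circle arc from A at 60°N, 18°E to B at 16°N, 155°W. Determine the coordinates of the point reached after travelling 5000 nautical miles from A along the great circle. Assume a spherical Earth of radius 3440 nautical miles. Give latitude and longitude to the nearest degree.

≈ 36°N, 153°W

Convert each endpoint to a unit vector on the sphere (x = cos φ cos λ, y = cos φ sin λ, z = sin φ).
The central angle between the endpoints is δ = arccos(p₁·p₂) ≈ 1.811 rad (103.8°). The total great-circle distance is δ·R ≈ 1.811 × 3440 ≈ 6231 nmi, so the target fraction is f = 5000/6231 ≈ 0.802.
Interpolate at f ≈ 0.802 with slerp weights a = sin((1−f)δ)/sin δ ≈ 0.361, b = sin(fδ)/sin δ ≈ 1.023.
p = a·p₁ + b·p₂ ≈ (-0.719, -0.360, 0.594); φ = arcsin(p_z) ≈ 36.46°, λ = atan2(p_y, p_x) ≈ -153.43°.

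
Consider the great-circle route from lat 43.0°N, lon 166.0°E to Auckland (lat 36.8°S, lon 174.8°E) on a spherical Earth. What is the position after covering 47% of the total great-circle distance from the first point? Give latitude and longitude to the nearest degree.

≈ lat 6°N, lon 170°E

Convert each endpoint to a unit vector on the sphere (x = cos φ cos λ, y = cos φ sin λ, z = sin φ).
The central angle between the endpoints is δ = arccos(p₁·p₂) ≈ 1.400 rad (80.2°).
Interpolate at f = 0.47 with slerp weights a = sin((1−f)δ)/sin δ ≈ 0.686, b = sin(fδ)/sin δ ≈ 0.621.
p = a·p₁ + b·p₂ ≈ (-0.981, 0.166, 0.096); φ = arcsin(p_z) ≈ 5.51°, λ = atan2(p_y, p_x) ≈ 170.38°.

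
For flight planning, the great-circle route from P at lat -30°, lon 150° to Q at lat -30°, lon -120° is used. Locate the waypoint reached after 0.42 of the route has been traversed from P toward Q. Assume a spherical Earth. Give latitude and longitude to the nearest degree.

Write both endpoints as unit vectors p₁, p₂ with components (cos φ cos λ, cos φ sin λ, sin φ).
The central angle between the endpoints is δ = arccos(p₁·p₂) ≈ 1.318 rad (75.5°).
Interpolate at f = 0.42 with slerp weights a = sin((1−f)δ)/sin δ ≈ 0.715, b = sin(fδ)/sin δ ≈ 0.543.
p = a·p₁ + b·p₂ ≈ (-0.771, -0.098, -0.629); φ = arcsin(p_z) ≈ -38.97°, λ = atan2(p_y, p_x) ≈ -172.78°.

≈ lat -39°, lon -173°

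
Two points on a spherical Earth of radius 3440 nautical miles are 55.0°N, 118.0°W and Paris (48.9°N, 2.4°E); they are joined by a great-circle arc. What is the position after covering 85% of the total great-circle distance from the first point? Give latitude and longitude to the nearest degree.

≈ 57°N, 7°W

The haversine formula gives a central angle δ ≈ 1.130 rad (64.8°) between the endpoints.
Interpolate at f = 0.85 with slerp weights a = sin((1−f)δ)/sin δ ≈ 0.187, b = sin(fδ)/sin δ ≈ 0.906.
p = a·p₁ + b·p₂ ≈ (0.545, -0.070, 0.836); φ = arcsin(p_z) ≈ 56.68°, λ = atan2(p_y, p_x) ≈ -7.27°.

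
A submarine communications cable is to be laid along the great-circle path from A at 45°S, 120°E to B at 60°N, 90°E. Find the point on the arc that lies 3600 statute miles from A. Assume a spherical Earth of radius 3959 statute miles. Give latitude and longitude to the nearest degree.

From cos δ = sin φ₁ sin φ₂ + cos φ₁ cos φ₂ cos Δλ, the central angle is δ ≈ 1.882 rad (107.8°). The total great-circle distance is δ·R ≈ 1.882 × 3959 ≈ 7451 mi, so the target fraction is f = 3600/7451 ≈ 0.483.
Interpolate at f ≈ 0.483 with slerp weights a = sin((1−f)δ)/sin δ ≈ 0.868, b = sin(fδ)/sin δ ≈ 0.829.
p = a·p₁ + b·p₂ ≈ (-0.307, 0.946, 0.104); φ = arcsin(p_z) ≈ 5.97°, λ = atan2(p_y, p_x) ≈ 107.97°.

≈ 6°N, 108°E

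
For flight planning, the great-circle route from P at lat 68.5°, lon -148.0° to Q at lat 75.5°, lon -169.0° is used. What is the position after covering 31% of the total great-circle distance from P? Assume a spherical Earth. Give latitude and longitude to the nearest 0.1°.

≈ lat 70.9°, lon -152.9°

Write both endpoints as unit vectors p₁, p₂ with components (cos φ cos λ, cos φ sin λ, sin φ).
The central angle between the endpoints is δ = arccos(p₁·p₂) ≈ 0.165 rad (9.4°).
Interpolate at f = 0.31 with slerp weights a = sin((1−f)δ)/sin δ ≈ 0.692, b = sin(fδ)/sin δ ≈ 0.311.
p = a·p₁ + b·p₂ ≈ (-0.291, -0.149, 0.945); φ = arcsin(p_z) ≈ 70.89°, λ = atan2(p_y, p_x) ≈ -152.89°.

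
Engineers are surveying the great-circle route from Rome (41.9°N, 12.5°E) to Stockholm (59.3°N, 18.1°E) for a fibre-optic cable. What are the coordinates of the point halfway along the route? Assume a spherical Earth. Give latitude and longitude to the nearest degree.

≈ (51°N, 15°E)

Write both endpoints as unit vectors p₁, p₂ with components (cos φ cos λ, cos φ sin λ, sin φ).
The central angle between the endpoints is δ = arccos(p₁·p₂) ≈ 0.310 rad (17.7°).
Interpolate at f = 1/2 with slerp weights a = sin((1−f)δ)/sin δ ≈ 0.506, b = sin(fδ)/sin δ ≈ 0.506.
p = a·p₁ + b·p₂ ≈ (0.613, 0.162, 0.773); φ = arcsin(p_z) ≈ 50.63°, λ = atan2(p_y, p_x) ≈ 14.78°.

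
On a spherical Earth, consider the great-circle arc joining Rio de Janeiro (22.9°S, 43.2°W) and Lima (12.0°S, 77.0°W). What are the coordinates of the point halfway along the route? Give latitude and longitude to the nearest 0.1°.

Convert each endpoint to a unit vector on the sphere (x = cos φ cos λ, y = cos φ sin λ, z = sin φ).
The central angle between the endpoints is δ = arccos(p₁·p₂) ≈ 0.592 rad (33.9°).
Interpolate at f = 1/2 with slerp weights a = sin((1−f)δ)/sin δ ≈ 0.523, b = sin(fδ)/sin δ ≈ 0.523.
p = a·p₁ + b·p₂ ≈ (0.466, -0.828, -0.312); φ = arcsin(p_z) ≈ -18.19°, λ = atan2(p_y, p_x) ≈ -60.62°.

≈ (18.2°S, 60.6°W)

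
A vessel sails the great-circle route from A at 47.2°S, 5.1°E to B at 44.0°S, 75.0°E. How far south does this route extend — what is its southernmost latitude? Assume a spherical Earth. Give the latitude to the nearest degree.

≈ 51°S

The great circle lies in the plane with unit normal n̂ = (p₁ × p₂)/|p₁ × p₂|.
Here n̂_z ≈ +0.624; the vertex latitude is φ_max = arccos|n̂_z| ≈ 51.4°.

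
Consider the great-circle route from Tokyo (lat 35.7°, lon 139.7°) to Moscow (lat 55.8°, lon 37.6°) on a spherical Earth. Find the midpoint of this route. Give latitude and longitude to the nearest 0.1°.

≈ lat 57.9°, lon 101.3°

Convert each endpoint to a unit vector on the sphere (x = cos φ cos λ, y = cos φ sin λ, z = sin φ).
The central angle between the endpoints is δ = arccos(p₁·p₂) ≈ 1.173 rad (67.2°).
Interpolate at f = 1/2 with slerp weights a = sin((1−f)δ)/sin δ ≈ 0.600, b = sin(fδ)/sin δ ≈ 0.600.
p = a·p₁ + b·p₂ ≈ (-0.104, 0.521, 0.847); φ = arcsin(p_z) ≈ 57.88°, λ = atan2(p_y, p_x) ≈ 101.33°.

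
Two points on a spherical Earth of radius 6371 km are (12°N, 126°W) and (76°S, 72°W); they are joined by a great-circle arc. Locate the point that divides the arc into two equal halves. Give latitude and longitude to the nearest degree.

≈ (34°S, 116°W)

Write both endpoints as unit vectors p₁, p₂ with components (cos φ cos λ, cos φ sin λ, sin φ).
The central angle between the endpoints is δ = arccos(p₁·p₂) ≈ 1.633 rad (93.6°).
Interpolate at f = 1/2 with slerp weights a = sin((1−f)δ)/sin δ ≈ 0.730, b = sin(fδ)/sin δ ≈ 0.730.
p = a·p₁ + b·p₂ ≈ (-0.365, -0.746, -0.557); φ = arcsin(p_z) ≈ -33.84°, λ = atan2(p_y, p_x) ≈ -116.09°.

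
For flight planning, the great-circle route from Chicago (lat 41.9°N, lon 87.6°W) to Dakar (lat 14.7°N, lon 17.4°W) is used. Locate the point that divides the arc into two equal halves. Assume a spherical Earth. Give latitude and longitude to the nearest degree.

≈ lat 33°N, lon 47°W

The haversine formula gives a central angle δ ≈ 1.145 rad (65.6°) between the endpoints.
Interpolate at f = 1/2 with slerp weights a = sin((1−f)δ)/sin δ ≈ 0.595, b = sin(fδ)/sin δ ≈ 0.595.
p = a·p₁ + b·p₂ ≈ (0.568, -0.614, 0.548); φ = arcsin(p_z) ≈ 33.24°, λ = atan2(p_y, p_x) ≈ -47.27°.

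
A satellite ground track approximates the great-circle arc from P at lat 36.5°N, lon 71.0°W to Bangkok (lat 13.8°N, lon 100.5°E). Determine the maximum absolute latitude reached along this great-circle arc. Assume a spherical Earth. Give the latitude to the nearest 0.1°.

≈ 81.5°N

The great circle lies in the plane with unit normal n̂ = (p₁ × p₂)/|p₁ × p₂|.
Here n̂_z ≈ +0.149; the vertex latitude is φ_max = arccos|n̂_z| ≈ 81.5°.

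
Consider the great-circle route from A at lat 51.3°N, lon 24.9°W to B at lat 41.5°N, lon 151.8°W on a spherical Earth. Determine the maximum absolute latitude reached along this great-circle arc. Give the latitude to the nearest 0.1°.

≈ 67.3°N

The great circle lies in the plane with unit normal n̂ = (p₁ × p₂)/|p₁ × p₂|.
Here n̂_z ≈ -0.385; the vertex latitude is φ_max = arccos|n̂_z| ≈ 67.3°.
Check via Clairaut: cos φ_max = |cos φ₁| · sin C = cos(51.3°)·sin(38.0°) ≈ 0.385, again giving ≈ 67.3°.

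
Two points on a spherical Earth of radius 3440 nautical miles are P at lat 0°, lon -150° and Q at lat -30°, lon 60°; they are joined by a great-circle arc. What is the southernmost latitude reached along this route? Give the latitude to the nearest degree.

The great circle lies in the plane with unit normal n̂ = (p₁ × p₂)/|p₁ × p₂|.
Here n̂_z ≈ -0.655; the vertex latitude is φ_max = arccos|n̂_z| ≈ 49.1°.

≈ -49°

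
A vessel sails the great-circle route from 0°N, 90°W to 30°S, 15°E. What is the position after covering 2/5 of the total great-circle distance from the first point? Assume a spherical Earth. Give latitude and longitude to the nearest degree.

≈ 20°S, 53°W

The haversine formula gives a central angle δ ≈ 1.797 rad (103.0°) between the endpoints.
Interpolate at f = 2/5 with slerp weights a = sin((1−f)δ)/sin δ ≈ 0.904, b = sin(fδ)/sin δ ≈ 0.676.
p = a·p₁ + b·p₂ ≈ (0.565, -0.753, -0.338); φ = arcsin(p_z) ≈ -19.74°, λ = atan2(p_y, p_x) ≈ -53.10°.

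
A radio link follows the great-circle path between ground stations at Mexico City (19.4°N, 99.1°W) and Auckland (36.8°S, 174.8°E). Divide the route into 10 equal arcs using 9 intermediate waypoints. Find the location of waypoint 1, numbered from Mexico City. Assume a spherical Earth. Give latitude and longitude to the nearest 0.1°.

From cos δ = sin φ₁ sin φ₂ + cos φ₁ cos φ₂ cos Δλ, the central angle is δ ≈ 1.719 rad (98.5°).
Interpolate at f = 1/10 with slerp weights a = sin((1−f)δ)/sin δ ≈ 1.011, b = sin(fδ)/sin δ ≈ 0.173.
p = a·p₁ + b·p₂ ≈ (-0.289, -0.929, 0.232); φ = arcsin(p_z) ≈ 13.42°, λ = atan2(p_y, p_x) ≈ -107.27°.

≈ 13.4°N, 107.3°W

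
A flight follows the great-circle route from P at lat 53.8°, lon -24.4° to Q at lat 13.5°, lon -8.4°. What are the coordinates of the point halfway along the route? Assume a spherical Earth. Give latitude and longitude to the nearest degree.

≈ lat 34°, lon -14°

The haversine formula gives a central angle δ ≈ 0.737 rad (42.2°) between the endpoints.
Interpolate at f = 1/2 with slerp weights a = sin((1−f)δ)/sin δ ≈ 0.536, b = sin(fδ)/sin δ ≈ 0.536.
p = a·p₁ + b·p₂ ≈ (0.804, -0.207, 0.558); φ = arcsin(p_z) ≈ 33.89°, λ = atan2(p_y, p_x) ≈ -14.43°.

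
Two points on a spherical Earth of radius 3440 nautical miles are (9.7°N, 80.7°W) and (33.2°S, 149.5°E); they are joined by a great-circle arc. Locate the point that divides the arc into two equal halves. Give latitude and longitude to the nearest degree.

≈ (26°S, 136°W)

Convert each endpoint to a unit vector on the sphere (x = cos φ cos λ, y = cos φ sin λ, z = sin φ).
The central angle between the endpoints is δ = arccos(p₁·p₂) ≈ 2.240 rad (128.3°).
Interpolate at f = 1/2 with slerp weights a = sin((1−f)δ)/sin δ ≈ 1.147, b = sin(fδ)/sin δ ≈ 1.147.
p = a·p₁ + b·p₂ ≈ (-0.644, -0.629, -0.435); φ = arcsin(p_z) ≈ -25.78°, λ = atan2(p_y, p_x) ≈ -135.70°.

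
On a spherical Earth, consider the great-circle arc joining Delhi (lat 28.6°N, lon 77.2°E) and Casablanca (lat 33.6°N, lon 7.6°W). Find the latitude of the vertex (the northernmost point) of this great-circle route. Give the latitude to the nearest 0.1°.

The great circle lies in the plane with unit normal n̂ = (p₁ × p₂)/|p₁ × p₂|.
Here n̂_z ≈ -0.772; the vertex latitude is φ_max = arccos|n̂_z| ≈ 39.5°.
Check via Clairaut: cos φ_max = |cos φ₁| · sin C = cos(28.6°)·sin(61.5°) ≈ 0.772, again giving ≈ 39.5°.

≈ 39.5°N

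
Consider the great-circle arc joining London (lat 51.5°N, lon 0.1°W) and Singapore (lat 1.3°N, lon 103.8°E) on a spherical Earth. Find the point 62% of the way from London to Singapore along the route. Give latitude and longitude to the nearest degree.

From cos δ = sin φ₁ sin φ₂ + cos φ₁ cos φ₂ cos Δλ, the central angle is δ ≈ 1.703 rad (97.6°).
Interpolate at f = 0.62 with slerp weights a = sin((1−f)δ)/sin δ ≈ 0.608, b = sin(fδ)/sin δ ≈ 0.878.
p = a·p₁ + b·p₂ ≈ (0.169, 0.852, 0.496); φ = arcsin(p_z) ≈ 29.73°, λ = atan2(p_y, p_x) ≈ 78.76°.

≈ lat 30°N, lon 79°E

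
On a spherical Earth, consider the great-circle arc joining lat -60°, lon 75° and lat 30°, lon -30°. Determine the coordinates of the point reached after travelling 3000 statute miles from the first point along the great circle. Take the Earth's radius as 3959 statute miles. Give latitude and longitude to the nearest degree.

≈ lat -37°, lon 15°

Convert each endpoint to a unit vector on the sphere (x = cos φ cos λ, y = cos φ sin λ, z = sin φ).
The central angle between the endpoints is δ = arccos(p₁·p₂) ≈ 2.147 rad (123.0°). The total great-circle distance is δ·R ≈ 2.147 × 3959 ≈ 8501 mi, so the target fraction is f = 3000/8501 ≈ 0.353.
Interpolate at f ≈ 0.353 with slerp weights a = sin((1−f)δ)/sin δ ≈ 1.173, b = sin(fδ)/sin δ ≈ 0.820.
p = a·p₁ + b·p₂ ≈ (0.767, 0.212, -0.606); φ = arcsin(p_z) ≈ -37.31°, λ = atan2(p_y, p_x) ≈ 15.43°.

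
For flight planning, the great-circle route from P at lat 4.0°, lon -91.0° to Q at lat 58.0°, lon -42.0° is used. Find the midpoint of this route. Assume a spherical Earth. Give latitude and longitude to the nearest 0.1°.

≈ lat 33.2°, lon -74.4°

From cos δ = sin φ₁ sin φ₂ + cos φ₁ cos φ₂ cos Δλ, the central angle is δ ≈ 1.153 rad (66.0°).
Interpolate at f = 1/2 with slerp weights a = sin((1−f)δ)/sin δ ≈ 0.596, b = sin(fδ)/sin δ ≈ 0.596.
p = a·p₁ + b·p₂ ≈ (0.224, -0.806, 0.547); φ = arcsin(p_z) ≈ 33.18°, λ = atan2(p_y, p_x) ≈ -74.44°.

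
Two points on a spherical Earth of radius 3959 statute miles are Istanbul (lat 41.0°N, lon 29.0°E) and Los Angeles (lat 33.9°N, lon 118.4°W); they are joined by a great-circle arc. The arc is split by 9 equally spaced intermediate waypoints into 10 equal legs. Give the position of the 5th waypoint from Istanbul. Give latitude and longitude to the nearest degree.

Convert each endpoint to a unit vector on the sphere (x = cos φ cos λ, y = cos φ sin λ, z = sin φ).
The central angle between the endpoints is δ = arccos(p₁·p₂) ≈ 1.733 rad (99.3°).
Interpolate at f = 5/10 with slerp weights a = sin((1−f)δ)/sin δ ≈ 0.772, b = sin(fδ)/sin δ ≈ 0.772.
p = a·p₁ + b·p₂ ≈ (0.205, -0.281, 0.937); φ = arcsin(p_z) ≈ 69.63°, λ = atan2(p_y, p_x) ≈ -53.93°.

≈ lat 70°N, lon 54°W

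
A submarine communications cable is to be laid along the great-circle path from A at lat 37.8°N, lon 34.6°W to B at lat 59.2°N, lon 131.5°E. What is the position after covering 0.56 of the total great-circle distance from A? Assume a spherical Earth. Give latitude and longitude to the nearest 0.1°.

≈ lat 81.9°N, lon 4.6°E

Write both endpoints as unit vectors p₁, p₂ with components (cos φ cos λ, cos φ sin λ, sin φ).
The central angle between the endpoints is δ = arccos(p₁·p₂) ≈ 1.437 rad (82.3°).
Interpolate at f = 0.56 with slerp weights a = sin((1−f)δ)/sin δ ≈ 0.596, b = sin(fδ)/sin δ ≈ 0.727.
p = a·p₁ + b·p₂ ≈ (0.141, 0.011, 0.990); φ = arcsin(p_z) ≈ 81.86°, λ = atan2(p_y, p_x) ≈ 4.58°.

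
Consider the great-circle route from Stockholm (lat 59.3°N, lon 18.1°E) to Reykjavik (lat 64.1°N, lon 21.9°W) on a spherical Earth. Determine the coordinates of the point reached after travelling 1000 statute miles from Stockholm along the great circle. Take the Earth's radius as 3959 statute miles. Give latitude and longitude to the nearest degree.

≈ lat 64°N, lon 11°W

From cos δ = sin φ₁ sin φ₂ + cos φ₁ cos φ₂ cos Δλ, the central angle is δ ≈ 0.335 rad (19.2°). The total great-circle distance is δ·R ≈ 0.335 × 3959 ≈ 1327 mi, so the target fraction is f = 1000/1327 ≈ 0.753.
Interpolate at f ≈ 0.753 with slerp weights a = sin((1−f)δ)/sin δ ≈ 0.251, b = sin(fδ)/sin δ ≈ 0.760.
p = a·p₁ + b·p₂ ≈ (0.430, -0.084, 0.899); φ = arcsin(p_z) ≈ 64.04°, λ = atan2(p_y, p_x) ≈ -11.05°.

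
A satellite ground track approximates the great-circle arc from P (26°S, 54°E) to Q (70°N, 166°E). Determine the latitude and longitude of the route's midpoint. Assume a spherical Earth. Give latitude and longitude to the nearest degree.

≈ (31°N, 76°E)

Write both endpoints as unit vectors p₁, p₂ with components (cos φ cos λ, cos φ sin λ, sin φ).
The central angle between the endpoints is δ = arccos(p₁·p₂) ≈ 2.126 rad (121.8°).
Interpolate at f = 1/2 with slerp weights a = sin((1−f)δ)/sin δ ≈ 1.028, b = sin(fδ)/sin δ ≈ 1.028.
p = a·p₁ + b·p₂ ≈ (0.202, 0.833, 0.515); φ = arcsin(p_z) ≈ 31.03°, λ = atan2(p_y, p_x) ≈ 76.37°.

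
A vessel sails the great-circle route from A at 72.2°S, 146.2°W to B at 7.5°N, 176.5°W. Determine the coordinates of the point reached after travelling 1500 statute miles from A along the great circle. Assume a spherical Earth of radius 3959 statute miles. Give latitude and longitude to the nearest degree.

Convert each endpoint to a unit vector on the sphere (x = cos φ cos λ, y = cos φ sin λ, z = sin φ).
The central angle between the endpoints is δ = arccos(p₁·p₂) ≈ 1.433 rad (82.1°). The total great-circle distance is δ·R ≈ 1.433 × 3959 ≈ 5673 mi, so the target fraction is f = 1500/5673 ≈ 0.264.
Interpolate at f ≈ 0.264 with slerp weights a = sin((1−f)δ)/sin δ ≈ 0.878, b = sin(fδ)/sin δ ≈ 0.373.
p = a·p₁ + b·p₂ ≈ (-0.593, -0.172, -0.787); φ = arcsin(p_z) ≈ -51.91°, λ = atan2(p_y, p_x) ≈ -163.82°.

≈ 52°S, 164°W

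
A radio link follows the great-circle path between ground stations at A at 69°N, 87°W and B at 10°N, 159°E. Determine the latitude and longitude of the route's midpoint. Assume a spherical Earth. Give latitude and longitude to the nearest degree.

Write both endpoints as unit vectors p₁, p₂ with components (cos φ cos λ, cos φ sin λ, sin φ).
The central angle between the endpoints is δ = arccos(p₁·p₂) ≈ 1.552 rad (88.9°).
Interpolate at f = 1/2 with slerp weights a = sin((1−f)δ)/sin δ ≈ 0.701, b = sin(fδ)/sin δ ≈ 0.701.
p = a·p₁ + b·p₂ ≈ (-0.631, -0.003, 0.776); φ = arcsin(p_z) ≈ 50.87°, λ = atan2(p_y, p_x) ≈ -179.68°.

≈ 51°N, 180°E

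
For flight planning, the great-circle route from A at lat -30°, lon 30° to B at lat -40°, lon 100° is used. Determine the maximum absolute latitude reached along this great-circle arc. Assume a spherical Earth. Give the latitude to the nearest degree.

The great circle lies in the plane with unit normal n̂ = (p₁ × p₂)/|p₁ × p₂|.
Here n̂_z ≈ +0.745; the vertex latitude is φ_max = arccos|n̂_z| ≈ 41.8°.

≈ -42°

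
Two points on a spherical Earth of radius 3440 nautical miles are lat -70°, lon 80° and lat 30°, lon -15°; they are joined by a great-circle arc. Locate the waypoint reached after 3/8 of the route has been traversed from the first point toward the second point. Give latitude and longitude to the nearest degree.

Convert each endpoint to a unit vector on the sphere (x = cos φ cos λ, y = cos φ sin λ, z = sin φ).
The central angle between the endpoints is δ = arccos(p₁·p₂) ≈ 2.089 rad (119.7°).
Interpolate at f = 3/8 with slerp weights a = sin((1−f)δ)/sin δ ≈ 1.111, b = sin(fδ)/sin δ ≈ 0.813.
p = a·p₁ + b·p₂ ≈ (0.746, 0.192, -0.638); φ = arcsin(p_z) ≈ -39.63°, λ = atan2(p_y, p_x) ≈ 14.45°.

≈ lat -40°, lon 14°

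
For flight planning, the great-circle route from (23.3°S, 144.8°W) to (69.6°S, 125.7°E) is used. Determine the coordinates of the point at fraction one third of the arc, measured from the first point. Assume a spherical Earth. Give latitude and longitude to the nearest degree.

Convert each endpoint to a unit vector on the sphere (x = cos φ cos λ, y = cos φ sin λ, z = sin φ).
The central angle between the endpoints is δ = arccos(p₁·p₂) ≈ 1.188 rad (68.1°).
Interpolate at f = 1/3 with slerp weights a = sin((1−f)δ)/sin δ ≈ 0.767, b = sin(fδ)/sin δ ≈ 0.416.
p = a·p₁ + b·p₂ ≈ (-0.660, -0.289, -0.693); φ = arcsin(p_z) ≈ -43.89°, λ = atan2(p_y, p_x) ≈ -156.40°.

≈ (44°S, 156°W)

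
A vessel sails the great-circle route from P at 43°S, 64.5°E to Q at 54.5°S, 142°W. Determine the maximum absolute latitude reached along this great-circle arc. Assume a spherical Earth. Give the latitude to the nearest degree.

The great circle lies in the plane with unit normal n̂ = (p₁ × p₂)/|p₁ × p₂|.
Here n̂_z ≈ +0.192; the vertex latitude is φ_max = arccos|n̂_z| ≈ 78.9°.
Check via Clairaut: cos φ_max = |cos φ₁| · sin C = cos(43.0°)·sin(164.7°) ≈ 0.192, again giving ≈ 78.9°.

≈ 79°S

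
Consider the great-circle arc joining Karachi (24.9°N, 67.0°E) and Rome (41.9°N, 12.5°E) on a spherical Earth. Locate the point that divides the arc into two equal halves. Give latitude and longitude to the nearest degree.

Write both endpoints as unit vectors p₁, p₂ with components (cos φ cos λ, cos φ sin λ, sin φ).
The central angle between the endpoints is δ = arccos(p₁·p₂) ≈ 0.832 rad (47.7°).
Interpolate at f = 1/2 with slerp weights a = sin((1−f)δ)/sin δ ≈ 0.547, b = sin(fδ)/sin δ ≈ 0.547.
p = a·p₁ + b·p₂ ≈ (0.591, 0.544, 0.595); φ = arcsin(p_z) ≈ 36.53°, λ = atan2(p_y, p_x) ≈ 42.66°.

≈ 37°N, 43°E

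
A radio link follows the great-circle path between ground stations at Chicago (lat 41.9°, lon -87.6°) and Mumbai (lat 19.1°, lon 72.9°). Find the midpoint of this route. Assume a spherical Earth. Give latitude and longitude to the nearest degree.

≈ lat 71°, lon 27°

From cos δ = sin φ₁ sin φ₂ + cos φ₁ cos φ₂ cos Δλ, the central angle is δ ≈ 2.031 rad (116.4°).
Interpolate at f = 1/2 with slerp weights a = sin((1−f)δ)/sin δ ≈ 0.949, b = sin(fδ)/sin δ ≈ 0.949.
p = a·p₁ + b·p₂ ≈ (0.293, 0.151, 0.944); φ = arcsin(p_z) ≈ 70.74°, λ = atan2(p_y, p_x) ≈ 27.30°.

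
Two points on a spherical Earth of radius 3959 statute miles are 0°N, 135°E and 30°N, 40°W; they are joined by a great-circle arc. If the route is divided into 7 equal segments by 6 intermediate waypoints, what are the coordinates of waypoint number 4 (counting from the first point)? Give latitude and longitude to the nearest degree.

≈ 80°N, 73°E

From cos δ = sin φ₁ sin φ₂ + cos φ₁ cos φ₂ cos Δλ, the central angle is δ ≈ 2.611 rad (149.6°).
Interpolate at f = 4/7 with slerp weights a = sin((1−f)δ)/sin δ ≈ 1.779, b = sin(fδ)/sin δ ≈ 1.971.
p = a·p₁ + b·p₂ ≈ (0.050, 0.161, 0.986); φ = arcsin(p_z) ≈ 80.32°, λ = atan2(p_y, p_x) ≈ 72.80°.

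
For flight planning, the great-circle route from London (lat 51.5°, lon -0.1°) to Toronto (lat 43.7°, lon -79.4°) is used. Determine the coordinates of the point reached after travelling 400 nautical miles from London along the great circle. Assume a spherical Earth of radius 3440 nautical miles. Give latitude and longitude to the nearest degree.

≈ lat 54°, lon -10°

Convert each endpoint to a unit vector on the sphere (x = cos φ cos λ, y = cos φ sin λ, z = sin φ).
The central angle between the endpoints is δ = arccos(p₁·p₂) ≈ 0.897 rad (51.4°). The total great-circle distance is δ·R ≈ 0.897 × 3440 ≈ 3084 nmi, so the target fraction is f = 400/3084 ≈ 0.130.
Interpolate at f ≈ 0.130 with slerp weights a = sin((1−f)δ)/sin δ ≈ 0.901, b = sin(fδ)/sin δ ≈ 0.149.
p = a·p₁ + b·p₂ ≈ (0.580, -0.107, 0.807); φ = arcsin(p_z) ≈ 53.84°, λ = atan2(p_y, p_x) ≈ -10.40°.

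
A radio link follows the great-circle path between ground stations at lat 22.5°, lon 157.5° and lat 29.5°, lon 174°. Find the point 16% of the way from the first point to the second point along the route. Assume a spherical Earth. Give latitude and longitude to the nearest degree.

The haversine formula gives a central angle δ ≈ 0.286 rad (16.4°) between the endpoints.
Interpolate at f = 0.16 with slerp weights a = sin((1−f)δ)/sin δ ≈ 0.843, b = sin(fδ)/sin δ ≈ 0.162.
p = a·p₁ + b·p₂ ≈ (-0.860, 0.313, 0.403); φ = arcsin(p_z) ≈ 23.74°, λ = atan2(p_y, p_x) ≈ 160.01°.

≈ lat 24°, lon 160°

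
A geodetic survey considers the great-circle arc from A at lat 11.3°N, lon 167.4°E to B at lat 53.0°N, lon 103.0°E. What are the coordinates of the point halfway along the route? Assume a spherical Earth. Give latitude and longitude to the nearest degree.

Write both endpoints as unit vectors p₁, p₂ with components (cos φ cos λ, cos φ sin λ, sin φ).
The central angle between the endpoints is δ = arccos(p₁·p₂) ≈ 1.147 rad (65.7°).
Interpolate at f = 1/2 with slerp weights a = sin((1−f)δ)/sin δ ≈ 0.595, b = sin(fδ)/sin δ ≈ 0.595.
p = a·p₁ + b·p₂ ≈ (-0.650, 0.476, 0.592); φ = arcsin(p_z) ≈ 36.30°, λ = atan2(p_y, p_x) ≈ 143.77°.

≈ lat 36°N, lon 144°E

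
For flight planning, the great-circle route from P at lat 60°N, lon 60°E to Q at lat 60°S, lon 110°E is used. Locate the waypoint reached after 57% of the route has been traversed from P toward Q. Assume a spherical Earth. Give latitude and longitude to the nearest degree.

≈ lat 9°S, lon 87°E

Write both endpoints as unit vectors p₁, p₂ with components (cos φ cos λ, cos φ sin λ, sin φ).
The central angle between the endpoints is δ = arccos(p₁·p₂) ≈ 2.201 rad (126.1°).
Interpolate at f = 0.57 with slerp weights a = sin((1−f)δ)/sin δ ≈ 1.004, b = sin(fδ)/sin δ ≈ 1.176.
p = a·p₁ + b·p₂ ≈ (0.050, 0.988, -0.149); φ = arcsin(p_z) ≈ -8.57°, λ = atan2(p_y, p_x) ≈ 87.11°.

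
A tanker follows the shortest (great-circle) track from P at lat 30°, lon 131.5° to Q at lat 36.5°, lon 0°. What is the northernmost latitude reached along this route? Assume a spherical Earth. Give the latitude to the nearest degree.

The great circle lies in the plane with unit normal n̂ = (p₁ × p₂)/|p₁ × p₂|.
Here n̂_z ≈ -0.529; the vertex latitude is φ_max = arccos|n̂_z| ≈ 58.1°.
Check via Clairaut: cos φ_max = |cos φ₁| · sin C = cos(30.0°)·sin(37.6°) ≈ 0.529, again giving ≈ 58.1°.

≈ 58°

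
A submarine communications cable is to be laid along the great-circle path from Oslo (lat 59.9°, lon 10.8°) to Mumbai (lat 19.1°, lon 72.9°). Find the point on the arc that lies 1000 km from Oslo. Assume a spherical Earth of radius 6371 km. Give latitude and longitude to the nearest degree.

Write both endpoints as unit vectors p₁, p₂ with components (cos φ cos λ, cos φ sin λ, sin φ).
The central angle between the endpoints is δ = arccos(p₁·p₂) ≈ 1.042 rad (59.7°). The total great-circle distance is δ·R ≈ 1.042 × 6371 ≈ 6636 km, so the target fraction is f = 1000/6636 ≈ 0.151.
Interpolate at f ≈ 0.151 with slerp weights a = sin((1−f)δ)/sin δ ≈ 0.896, b = sin(fδ)/sin δ ≈ 0.181.
p = a·p₁ + b·p₂ ≈ (0.492, 0.248, 0.835); φ = arcsin(p_z) ≈ 56.58°, λ = atan2(p_y, p_x) ≈ 26.74°.

≈ lat 57°, lon 27°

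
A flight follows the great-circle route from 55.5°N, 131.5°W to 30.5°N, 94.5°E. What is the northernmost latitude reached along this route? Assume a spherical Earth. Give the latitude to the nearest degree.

The great circle lies in the plane with unit normal n̂ = (p₁ × p₂)/|p₁ × p₂|.
Here n̂_z ≈ -0.352; the vertex latitude is φ_max = arccos|n̂_z| ≈ 69.4°.

≈ 69°N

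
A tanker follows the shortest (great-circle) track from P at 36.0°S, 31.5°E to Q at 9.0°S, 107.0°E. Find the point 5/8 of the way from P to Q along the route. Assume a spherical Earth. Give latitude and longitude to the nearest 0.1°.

From cos δ = sin φ₁ sin φ₂ + cos φ₁ cos φ₂ cos Δλ, the central angle is δ ≈ 1.274 rad (73.0°).
Interpolate at f = 5/8 with slerp weights a = sin((1−f)δ)/sin δ ≈ 0.481, b = sin(fδ)/sin δ ≈ 0.748.
p = a·p₁ + b·p₂ ≈ (0.116, 0.909, -0.400); φ = arcsin(p_z) ≈ -23.55°, λ = atan2(p_y, p_x) ≈ 82.74°.

≈ 23.6°S, 82.7°E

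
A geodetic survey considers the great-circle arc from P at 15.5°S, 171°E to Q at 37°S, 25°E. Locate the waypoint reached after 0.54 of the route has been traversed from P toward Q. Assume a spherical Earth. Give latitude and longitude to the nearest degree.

≈ 60°S, 106°E

Convert each endpoint to a unit vector on the sphere (x = cos φ cos λ, y = cos φ sin λ, z = sin φ).
The central angle between the endpoints is δ = arccos(p₁·p₂) ≈ 2.068 rad (118.5°).
Interpolate at f = 0.54 with slerp weights a = sin((1−f)δ)/sin δ ≈ 0.927, b = sin(fδ)/sin δ ≈ 1.023.
p = a·p₁ + b·p₂ ≈ (-0.142, 0.485, -0.863); φ = arcsin(p_z) ≈ -59.66°, λ = atan2(p_y, p_x) ≈ 106.28°.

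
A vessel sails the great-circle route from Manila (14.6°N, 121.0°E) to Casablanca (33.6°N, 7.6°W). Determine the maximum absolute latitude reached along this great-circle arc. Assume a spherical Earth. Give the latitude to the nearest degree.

≈ 47°N

The great circle lies in the plane with unit normal n̂ = (p₁ × p₂)/|p₁ × p₂|.
Here n̂_z ≈ -0.676; the vertex latitude is φ_max = arccos|n̂_z| ≈ 47.5°.
Check via Clairaut: cos φ_max = |cos φ₁| · sin C = cos(14.6°)·sin(44.3°) ≈ 0.676, again giving ≈ 47.5°.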